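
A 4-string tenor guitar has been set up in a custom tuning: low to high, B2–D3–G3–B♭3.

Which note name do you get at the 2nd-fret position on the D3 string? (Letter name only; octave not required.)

The open D3 string plus 2 semitones: D–Eb–E.

E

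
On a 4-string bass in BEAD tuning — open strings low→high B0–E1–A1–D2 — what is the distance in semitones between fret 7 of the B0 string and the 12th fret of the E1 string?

B0 at fret 7 → F#1 (MIDI 30); E1 at fret 12 → E2 (MIDI 40).
30 − 40 = -10, so the two pitches are 10 semitones apart, with E2 the higher.

10 semitones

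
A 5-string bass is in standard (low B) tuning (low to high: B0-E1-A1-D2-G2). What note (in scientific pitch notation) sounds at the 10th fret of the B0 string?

A1

The open B0 string plus 10 semitones: B–C–C#–D–…–G–G#–A.
The walk passes from B into C once, so the octave number goes from 0 to 1.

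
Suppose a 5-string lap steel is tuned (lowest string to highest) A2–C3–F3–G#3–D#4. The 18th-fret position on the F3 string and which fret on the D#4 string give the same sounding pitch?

8

Fret 18 on F3 is MIDI 53 + 18 = 71 (B4). On the D#4 string (open MIDI 63), that pitch is 71 − 63 = fret 8.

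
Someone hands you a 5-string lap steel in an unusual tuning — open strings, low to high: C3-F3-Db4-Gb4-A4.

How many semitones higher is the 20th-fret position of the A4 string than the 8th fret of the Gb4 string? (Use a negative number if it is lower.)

A4 at fret 20 → F6 (MIDI 89); Gb4 at fret 8 → D5 (MIDI 74).
89 − 74 = 15, so the two pitches are 15 semitones apart.

15 semitones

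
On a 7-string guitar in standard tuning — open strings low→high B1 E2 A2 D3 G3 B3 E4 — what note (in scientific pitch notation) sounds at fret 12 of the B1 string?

B1 is MIDI 35. Adding 12 gives 47, which is B2.

B2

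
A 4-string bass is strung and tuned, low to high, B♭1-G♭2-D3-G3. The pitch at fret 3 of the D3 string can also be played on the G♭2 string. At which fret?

11

Fret 3 on D3 is MIDI 50 + 3 = 53 (F3). On the G♭2 string (open MIDI 42), that pitch is 53 − 42 = fret 11.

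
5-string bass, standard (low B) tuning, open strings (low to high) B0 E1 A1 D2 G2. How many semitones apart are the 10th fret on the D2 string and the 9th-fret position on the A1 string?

6 semitones

D2 at fret 10 → C3 (MIDI 48); A1 at fret 9 → F#2 (MIDI 42).
48 − 42 = 6, so the two pitches are 6 semitones apart, with C3 the higher.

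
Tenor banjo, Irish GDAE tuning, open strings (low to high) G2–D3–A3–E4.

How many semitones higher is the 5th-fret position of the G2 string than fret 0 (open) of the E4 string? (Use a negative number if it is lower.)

-16 semitones

G2 at fret 5 → C3 (MIDI 48); E4 at fret 0 → E4 (MIDI 64).
48 − 64 = -16, so the two pitches are 16 semitones apart.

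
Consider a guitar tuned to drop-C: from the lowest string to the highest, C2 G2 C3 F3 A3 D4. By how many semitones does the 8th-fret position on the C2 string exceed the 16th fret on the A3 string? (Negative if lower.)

C2 at fret 8 → G♯2 (MIDI 44); A3 at fret 16 → C♯5 (MIDI 73).
44 − 73 = -29, so the two pitches are 29 semitones apart.

-29 semitones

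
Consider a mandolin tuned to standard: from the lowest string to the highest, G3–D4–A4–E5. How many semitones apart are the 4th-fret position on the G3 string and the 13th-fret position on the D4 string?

16 semitones

G3 at fret 4 → B3 (MIDI 59); D4 at fret 13 → D#5 (MIDI 75).
59 − 75 = -16, so the two pitches are 16 semitones apart, with D#5 the higher.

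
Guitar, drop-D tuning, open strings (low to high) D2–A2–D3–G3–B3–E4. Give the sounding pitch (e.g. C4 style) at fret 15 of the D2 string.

D2 is MIDI 38. Adding 15 gives 53, which is F3.

F3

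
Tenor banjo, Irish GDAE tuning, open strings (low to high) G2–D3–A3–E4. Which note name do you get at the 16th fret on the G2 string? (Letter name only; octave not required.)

B

The open G2 string plus 16 semitones: G–G#–A–A#–…–A–A#–B.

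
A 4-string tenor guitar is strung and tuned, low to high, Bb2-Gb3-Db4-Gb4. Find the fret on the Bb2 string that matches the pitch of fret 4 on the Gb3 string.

12

Gb3 at fret 4 is Gb3 + 4 semitones = Bb3.
The open Bb2 string is 8 semitones below the open Gb3, so the same pitch on the Bb2 string lies at fret 4 + 8 = 12.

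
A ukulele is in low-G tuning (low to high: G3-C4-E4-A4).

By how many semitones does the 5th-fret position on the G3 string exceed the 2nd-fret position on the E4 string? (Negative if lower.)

-6 semitones

G3 at fret 5 → C4 (MIDI 60); E4 at fret 2 → F♯4 (MIDI 66).
60 − 66 = -6, so the two pitches are 6 semitones apart.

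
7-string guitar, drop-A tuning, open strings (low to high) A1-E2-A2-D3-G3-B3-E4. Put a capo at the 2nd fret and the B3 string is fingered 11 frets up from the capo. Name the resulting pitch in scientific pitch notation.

The capo raises the open B3 by 2 semitones to C#4; fretting 11 more gives B3 + 2 + 11 = B3 + 13 semitones = C5.

C5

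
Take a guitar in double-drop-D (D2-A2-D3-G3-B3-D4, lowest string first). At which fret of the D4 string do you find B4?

9

B4 is 9 semitones above the open D4 (D–D#–E–F–F#–G–G#–A–A#–B), so it sits at fret 9.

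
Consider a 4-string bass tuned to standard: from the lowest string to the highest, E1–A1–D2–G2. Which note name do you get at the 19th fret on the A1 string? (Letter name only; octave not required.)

E

The open A1 string plus 19 semitones: A–A#–B–C–…–D–D#–E.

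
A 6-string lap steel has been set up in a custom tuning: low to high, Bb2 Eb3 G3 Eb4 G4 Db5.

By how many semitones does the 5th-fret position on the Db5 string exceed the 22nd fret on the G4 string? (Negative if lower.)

-11 semitones

Db5 at fret 5 → Gb5 (MIDI 78); G4 at fret 22 → F6 (MIDI 89).
78 − 89 = -11, so the two pitches are 11 semitones apart.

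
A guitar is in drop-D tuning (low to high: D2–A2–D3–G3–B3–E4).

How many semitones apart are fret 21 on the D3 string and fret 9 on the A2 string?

D3 at fret 21 → B4 (MIDI 71); A2 at fret 9 → F♯3 (MIDI 54).
71 − 54 = 17, so the two pitches are 17 semitones apart, with B4 the higher.

17 semitones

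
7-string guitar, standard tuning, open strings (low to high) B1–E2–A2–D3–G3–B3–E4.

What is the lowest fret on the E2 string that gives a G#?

4

From E2, count semitones up the chromatic scale until reaching G#: E–F–F#–G–G# — 4 steps.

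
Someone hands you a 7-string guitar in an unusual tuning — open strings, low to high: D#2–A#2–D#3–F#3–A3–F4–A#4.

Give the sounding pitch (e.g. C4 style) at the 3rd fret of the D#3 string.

Each fret is one semitone, so D#3 + 3 = F#3.
(Equivalently spelled Gb3.)

F#3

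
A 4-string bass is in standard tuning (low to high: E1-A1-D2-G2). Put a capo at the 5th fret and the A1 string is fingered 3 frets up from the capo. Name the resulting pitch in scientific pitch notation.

The capo raises the open A1 by 5 semitones to D2; fretting 3 more gives A1 + 5 + 3 = A1 + 8 semitones = F2.

F2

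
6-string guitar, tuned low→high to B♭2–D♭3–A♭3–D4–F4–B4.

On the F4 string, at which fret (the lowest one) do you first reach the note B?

6

From F4, count semitones up the chromatic scale until reaching B: F–Gb–G–Ab–A–Bb–B — 6 steps.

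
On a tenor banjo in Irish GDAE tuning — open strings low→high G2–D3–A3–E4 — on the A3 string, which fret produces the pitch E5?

E5 is 19 semitones above the open A3 (A–A#–B–C–…–D–D#–E), so it sits at fret 19.

19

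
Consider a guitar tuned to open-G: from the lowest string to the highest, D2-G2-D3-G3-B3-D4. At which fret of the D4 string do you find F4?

3

F4 is 3 semitones above the open D4 (D–D#–E–F), so it sits at fret 3.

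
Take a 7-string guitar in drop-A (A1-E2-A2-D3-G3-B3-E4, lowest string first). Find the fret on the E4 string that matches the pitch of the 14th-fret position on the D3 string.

D3 at fret 14 is D3 + 14 semitones = E4.
The open E4 string is 14 semitones above the open D3, so the same pitch on the E4 string lies at fret 14 − 14 = 0.

0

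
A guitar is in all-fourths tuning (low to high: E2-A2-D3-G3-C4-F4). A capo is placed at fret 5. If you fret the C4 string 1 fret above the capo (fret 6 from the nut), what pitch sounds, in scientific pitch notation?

The capo raises the open C4 by 5 semitones to F4; fretting 1 more gives C4 + 5 + 1 = C4 + 6 semitones = F♯4.

F♯4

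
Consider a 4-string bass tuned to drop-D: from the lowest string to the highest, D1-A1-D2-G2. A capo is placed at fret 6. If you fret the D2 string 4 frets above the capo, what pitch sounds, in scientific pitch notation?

The capo raises the open D2 by 6 semitones to G♯2; fretting 4 more gives D2 + 6 + 4 = D2 + 10 semitones = C3.

C3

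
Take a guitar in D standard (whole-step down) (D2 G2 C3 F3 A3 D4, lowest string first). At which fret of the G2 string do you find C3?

C3 is 5 semitones above the open G2 (G–G#–A–A#–B–C), so it sits at fret 5.

5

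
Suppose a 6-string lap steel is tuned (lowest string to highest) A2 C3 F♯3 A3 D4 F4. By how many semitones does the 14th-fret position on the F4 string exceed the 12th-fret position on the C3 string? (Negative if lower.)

F4 at fret 14 → G5 (MIDI 79); C3 at fret 12 → C4 (MIDI 60).
79 − 60 = 19, so the two pitches are 19 semitones apart.

19 semitones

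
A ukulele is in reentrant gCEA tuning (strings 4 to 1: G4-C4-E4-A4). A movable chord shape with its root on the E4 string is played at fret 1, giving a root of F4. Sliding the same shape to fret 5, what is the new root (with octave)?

Moving from fret 1 to fret 5 shifts the root by 4 semitones.
F4 up 4 semitones is A4.

A4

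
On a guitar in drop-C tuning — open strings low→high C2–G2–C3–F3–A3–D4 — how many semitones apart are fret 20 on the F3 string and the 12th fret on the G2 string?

F3 at fret 20 → C♯5 (MIDI 73); G2 at fret 12 → G3 (MIDI 55).
73 − 55 = 18, so the two pitches are 18 semitones apart, with C♯5 the higher.

18 semitones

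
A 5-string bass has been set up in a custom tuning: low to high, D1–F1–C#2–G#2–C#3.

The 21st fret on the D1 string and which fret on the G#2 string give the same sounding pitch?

3

D1 at fret 21 is D1 + 21 semitones = B2.
The open G#2 string is 18 semitones above the open D1, so the same pitch on the G#2 string lies at fret 21 − 18 = 3.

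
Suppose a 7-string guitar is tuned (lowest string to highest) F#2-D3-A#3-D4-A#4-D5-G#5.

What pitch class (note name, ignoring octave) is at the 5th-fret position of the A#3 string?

D#

A#3 is MIDI 58. Adding 5 gives 63; 63 mod 12 = 3, i.e. D#.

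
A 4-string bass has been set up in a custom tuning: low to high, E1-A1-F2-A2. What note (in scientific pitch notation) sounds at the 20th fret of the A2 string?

The open A2 string plus 20 semitones: A–A#–B–C–…–D#–E–F.
The walk passes from B into C 2 times, so the octave number goes from 2 to 4.

F4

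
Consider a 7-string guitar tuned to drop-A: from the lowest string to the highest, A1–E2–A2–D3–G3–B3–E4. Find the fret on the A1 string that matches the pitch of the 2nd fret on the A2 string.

14

Fret 2 on A2 is MIDI 45 + 2 = 47 (B2). On the A1 string (open MIDI 33), that pitch is 47 − 33 = fret 14.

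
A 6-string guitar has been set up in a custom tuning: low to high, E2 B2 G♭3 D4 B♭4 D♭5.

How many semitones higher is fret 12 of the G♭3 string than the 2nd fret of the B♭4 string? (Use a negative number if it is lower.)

-6 semitones

G♭3 at fret 12 → G♭4 (MIDI 66); B♭4 at fret 2 → C5 (MIDI 72).
66 − 72 = -6, so the two pitches are 6 semitones apart.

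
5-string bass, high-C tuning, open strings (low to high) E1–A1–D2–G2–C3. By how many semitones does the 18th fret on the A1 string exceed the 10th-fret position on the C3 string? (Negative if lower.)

A1 at fret 18 → D♯3 (MIDI 51); C3 at fret 10 → A♯3 (MIDI 58).
51 − 58 = -7, so the two pitches are 7 semitones apart.

-7 semitones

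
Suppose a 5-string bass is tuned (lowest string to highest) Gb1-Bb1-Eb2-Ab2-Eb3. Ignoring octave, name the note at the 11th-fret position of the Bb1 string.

Each fret is one semitone, so Bb1 + 11 = A.

A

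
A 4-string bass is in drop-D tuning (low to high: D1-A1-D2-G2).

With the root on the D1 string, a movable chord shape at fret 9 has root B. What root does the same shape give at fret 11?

Moving from fret 9 to fret 11 shifts the root by 2 semitones.
B up 2 semitones is C♯.

C♯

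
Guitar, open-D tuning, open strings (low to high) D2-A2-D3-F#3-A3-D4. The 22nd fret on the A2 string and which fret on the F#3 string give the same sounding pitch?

Fret 22 on A2 is MIDI 45 + 22 = 67 (G4). On the F#3 string (open MIDI 54), that pitch is 67 − 54 = fret 13.

13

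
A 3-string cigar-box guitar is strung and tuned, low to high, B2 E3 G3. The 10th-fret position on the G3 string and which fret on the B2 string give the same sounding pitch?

Fret 10 on G3 is MIDI 55 + 10 = 65 (F4). On the B2 string (open MIDI 47), that pitch is 65 − 47 = fret 18.

18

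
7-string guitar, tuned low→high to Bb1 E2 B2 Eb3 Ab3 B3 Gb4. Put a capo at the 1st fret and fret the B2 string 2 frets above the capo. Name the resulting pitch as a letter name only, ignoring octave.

The capo raises the open B2 by 1 semitone to C3; fretting 2 more gives B2 + 1 + 2 = B2 + 3 semitones, landing on D.

D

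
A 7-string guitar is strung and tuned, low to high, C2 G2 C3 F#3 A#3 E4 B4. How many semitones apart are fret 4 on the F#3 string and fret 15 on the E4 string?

21 semitones

F#3 at fret 4 → A#3 (MIDI 58); E4 at fret 15 → G5 (MIDI 79).
58 − 79 = -21, so the two pitches are 21 semitones apart, with G5 the higher.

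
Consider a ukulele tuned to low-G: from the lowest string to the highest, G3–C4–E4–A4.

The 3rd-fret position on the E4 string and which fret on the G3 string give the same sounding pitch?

12

E4 at fret 3 is E4 + 3 semitones = G4.
The open G3 string is 9 semitones below the open E4, so the same pitch on the G3 string lies at fret 3 + 9 = 12.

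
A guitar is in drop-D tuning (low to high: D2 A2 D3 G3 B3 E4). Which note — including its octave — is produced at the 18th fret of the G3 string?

C#5

G3 is MIDI 55. Adding 18 gives 73, which is C#5.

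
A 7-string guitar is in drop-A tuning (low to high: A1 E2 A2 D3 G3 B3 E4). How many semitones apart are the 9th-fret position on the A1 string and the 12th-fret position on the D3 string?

20 semitones

A1 at fret 9 → F#2 (MIDI 42); D3 at fret 12 → D4 (MIDI 62).
42 − 62 = -20, so the two pitches are 20 semitones apart, with D4 the higher.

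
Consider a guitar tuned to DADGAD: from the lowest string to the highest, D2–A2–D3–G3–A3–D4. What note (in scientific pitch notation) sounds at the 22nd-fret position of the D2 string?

C4

The open D2 string plus 22 semitones: D–D#–E–F–…–A#–B–C.
The walk passes from B into C 2 times, so the octave number goes from 2 to 4.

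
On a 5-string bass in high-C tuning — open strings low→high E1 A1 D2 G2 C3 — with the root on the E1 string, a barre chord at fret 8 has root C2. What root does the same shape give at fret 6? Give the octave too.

A#1

Moving from fret 8 to fret 6 shifts the root by -2 semitones.
C2 down 2 semitones is A#1.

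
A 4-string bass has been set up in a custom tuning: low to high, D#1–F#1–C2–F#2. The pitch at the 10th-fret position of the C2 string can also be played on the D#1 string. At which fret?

19

C2 at fret 10 is C2 + 10 semitones = A#2.
The open D#1 string is 9 semitones below the open C2, so the same pitch on the D#1 string lies at fret 10 + 9 = 19.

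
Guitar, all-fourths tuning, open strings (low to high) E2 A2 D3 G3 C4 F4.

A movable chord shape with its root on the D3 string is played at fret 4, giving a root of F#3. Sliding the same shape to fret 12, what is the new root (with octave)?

Moving from fret 4 to fret 12 shifts the root by 8 semitones.
F#3 up 8 semitones is D4.

D4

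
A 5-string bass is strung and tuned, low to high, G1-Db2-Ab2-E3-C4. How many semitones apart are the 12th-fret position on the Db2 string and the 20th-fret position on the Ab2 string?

15 semitones

Db2 at fret 12 → Db3 (MIDI 49); Ab2 at fret 20 → E4 (MIDI 64).
49 − 64 = -15, so the two pitches are 15 semitones apart, with E4 the higher.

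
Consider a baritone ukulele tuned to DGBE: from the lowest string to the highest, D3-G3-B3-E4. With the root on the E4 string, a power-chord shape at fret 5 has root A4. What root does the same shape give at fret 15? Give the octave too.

G5

Moving from fret 5 to fret 15 shifts the root by 10 semitones.
A4 up 10 semitones is G5.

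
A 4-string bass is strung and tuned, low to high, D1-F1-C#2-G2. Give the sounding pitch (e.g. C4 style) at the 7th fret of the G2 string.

Each fret is one semitone, so G2 + 7 = D3.

D3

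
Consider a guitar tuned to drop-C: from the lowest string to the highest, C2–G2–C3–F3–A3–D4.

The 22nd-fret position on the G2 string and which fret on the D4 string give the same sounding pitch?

3

G2 at fret 22 is G2 + 22 semitones = F4.
The open D4 string is 19 semitones above the open G2, so the same pitch on the D4 string lies at fret 22 − 19 = 3.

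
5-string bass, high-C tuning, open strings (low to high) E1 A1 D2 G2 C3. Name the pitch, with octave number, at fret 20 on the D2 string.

Each fret is one semitone, so D2 + 20 = A♯3.
(Equivalently spelled B♭3.)

A♯3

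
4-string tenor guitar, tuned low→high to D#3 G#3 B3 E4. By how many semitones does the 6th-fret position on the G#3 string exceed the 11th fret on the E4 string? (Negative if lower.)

G#3 at fret 6 → D4 (MIDI 62); E4 at fret 11 → D#5 (MIDI 75).
62 − 75 = -13, so the two pitches are 13 semitones apart.

-13 semitones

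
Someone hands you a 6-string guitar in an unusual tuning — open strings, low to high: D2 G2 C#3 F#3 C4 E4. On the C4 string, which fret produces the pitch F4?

5

F4 is 5 semitones above the open C4 (C–C#–D–D#–E–F), so it sits at fret 5.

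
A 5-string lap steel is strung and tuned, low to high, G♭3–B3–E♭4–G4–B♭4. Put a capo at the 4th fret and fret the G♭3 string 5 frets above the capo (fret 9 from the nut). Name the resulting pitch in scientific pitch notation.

The capo raises the open G♭3 by 4 semitones to B♭3; fretting 5 more gives G♭3 + 4 + 5 = G♭3 + 9 semitones = E♭4.
(Also written D♯.)

E♭4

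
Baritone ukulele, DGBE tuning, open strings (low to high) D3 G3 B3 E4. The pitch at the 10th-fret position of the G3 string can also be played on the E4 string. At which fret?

1

G3 at fret 10 is G3 + 10 semitones = F4.
The open E4 string is 9 semitones above the open G3, so the same pitch on the E4 string lies at fret 10 − 9 = 1.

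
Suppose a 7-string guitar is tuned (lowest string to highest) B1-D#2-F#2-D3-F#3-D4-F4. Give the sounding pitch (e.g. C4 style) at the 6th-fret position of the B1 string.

B1 is MIDI 35. Adding 6 gives 41, which is F2.

F2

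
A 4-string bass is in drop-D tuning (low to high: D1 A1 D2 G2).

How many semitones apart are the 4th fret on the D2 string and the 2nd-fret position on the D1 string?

D2 at fret 4 → F#2 (MIDI 42); D1 at fret 2 → E1 (MIDI 28).
42 − 28 = 14, so the two pitches are 14 semitones apart, with F#2 the higher.

14 semitones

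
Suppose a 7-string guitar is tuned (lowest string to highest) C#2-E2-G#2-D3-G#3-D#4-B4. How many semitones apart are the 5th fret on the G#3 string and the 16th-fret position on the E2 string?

G#3 at fret 5 → C#4 (MIDI 61); E2 at fret 16 → G#3 (MIDI 56).
61 − 56 = 5, so the two pitches are 5 semitones apart, with C#4 the higher.

5 semitones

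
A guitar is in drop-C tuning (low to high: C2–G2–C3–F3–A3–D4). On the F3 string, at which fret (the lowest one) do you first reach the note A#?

5

From F3, count semitones up the chromatic scale until reaching A#: F–F#–G–G#–A–A# — 5 steps.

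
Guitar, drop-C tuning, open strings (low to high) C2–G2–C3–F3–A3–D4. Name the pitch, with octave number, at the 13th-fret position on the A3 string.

A#4

A3 is MIDI 57. Adding 13 gives 70, which is A#4.
(Equivalently spelled Bb4.)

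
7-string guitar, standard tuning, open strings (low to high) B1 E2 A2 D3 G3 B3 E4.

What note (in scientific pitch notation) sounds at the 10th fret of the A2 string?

A2 is MIDI 45. Adding 10 gives 55, which is G3.

G3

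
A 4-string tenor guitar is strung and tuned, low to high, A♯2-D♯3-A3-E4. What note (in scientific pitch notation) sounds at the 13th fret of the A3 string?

A♯4

The open A3 string plus 13 semitones: A–A#–B–C–…–G#–A–A#.
The walk passes from B into C once, so the octave number goes from 3 to 4.
(Equivalently spelled B♭4.)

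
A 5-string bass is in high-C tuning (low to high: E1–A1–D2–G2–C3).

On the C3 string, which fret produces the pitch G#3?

G#3 is 8 semitones above the open C3 (C–C#–D–D#–E–F–F#–G–G#), so it sits at fret 8.

8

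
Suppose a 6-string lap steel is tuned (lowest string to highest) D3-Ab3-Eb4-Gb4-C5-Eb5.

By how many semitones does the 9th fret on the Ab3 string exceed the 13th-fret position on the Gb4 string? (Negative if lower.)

-14 semitones

Ab3 at fret 9 → F4 (MIDI 65); Gb4 at fret 13 → G5 (MIDI 79).
65 − 79 = -14, so the two pitches are 14 semitones apart.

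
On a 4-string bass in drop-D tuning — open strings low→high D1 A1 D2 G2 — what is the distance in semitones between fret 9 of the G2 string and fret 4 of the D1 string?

22 semitones

G2 at fret 9 → E3 (MIDI 52); D1 at fret 4 → F#1 (MIDI 30).
52 − 30 = 22, so the two pitches are 22 semitones apart, with E3 the higher.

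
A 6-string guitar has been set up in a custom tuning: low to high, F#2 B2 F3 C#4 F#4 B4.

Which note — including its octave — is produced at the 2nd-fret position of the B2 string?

C#3

The open B2 string plus 2 semitones: B–C–C#.
The walk passes from B into C once, so the octave number goes from 2 to 3.
(Equivalently spelled Db3.)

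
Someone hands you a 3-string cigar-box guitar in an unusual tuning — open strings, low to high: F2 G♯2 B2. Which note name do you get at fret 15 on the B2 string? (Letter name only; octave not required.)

D

Each fret is one semitone, so B2 + 15 = D.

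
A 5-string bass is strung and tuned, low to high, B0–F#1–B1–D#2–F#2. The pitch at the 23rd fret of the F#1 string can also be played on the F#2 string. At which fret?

11

Fret 23 on F#1 is MIDI 30 + 23 = 53 (F3). On the F#2 string (open MIDI 42), that pitch is 53 − 42 = fret 11.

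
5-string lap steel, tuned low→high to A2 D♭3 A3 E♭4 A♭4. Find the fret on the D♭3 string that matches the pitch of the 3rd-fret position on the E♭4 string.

17

Fret 3 on E♭4 is MIDI 63 + 3 = 66 (G♭4). On the D♭3 string (open MIDI 49), that pitch is 66 − 49 = fret 17.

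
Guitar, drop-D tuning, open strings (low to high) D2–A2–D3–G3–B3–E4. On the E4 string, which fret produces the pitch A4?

A4 is 5 semitones above the open E4 (E–F–F#–G–G#–A), so it sits at fret 5.

5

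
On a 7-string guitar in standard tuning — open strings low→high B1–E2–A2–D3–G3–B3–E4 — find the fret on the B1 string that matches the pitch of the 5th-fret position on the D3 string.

Fret 5 on D3 is MIDI 50 + 5 = 55 (G3). On the B1 string (open MIDI 35), that pitch is 55 − 35 = fret 20.

20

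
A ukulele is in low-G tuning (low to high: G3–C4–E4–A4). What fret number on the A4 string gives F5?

F5 is 8 semitones above the open A4 (A–A#–B–C–C#–D–D#–E–F), so it sits at fret 8.

8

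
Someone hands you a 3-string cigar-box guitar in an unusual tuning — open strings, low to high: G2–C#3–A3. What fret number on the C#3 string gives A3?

A3 is 8 semitones above the open C#3 (C#–D–D#–E–F–F#–G–G#–A), so it sits at fret 8.

8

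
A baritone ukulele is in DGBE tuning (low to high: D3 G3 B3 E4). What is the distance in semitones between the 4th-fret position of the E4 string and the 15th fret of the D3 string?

E4 at fret 4 → G#4 (MIDI 68); D3 at fret 15 → F4 (MIDI 65).
68 − 65 = 3, so the two pitches are 3 semitones apart, with G#4 the higher.

3 semitones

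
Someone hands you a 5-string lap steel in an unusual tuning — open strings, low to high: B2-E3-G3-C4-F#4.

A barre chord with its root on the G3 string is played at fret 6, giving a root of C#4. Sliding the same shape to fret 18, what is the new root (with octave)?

Moving from fret 6 to fret 18 shifts the root by 12 semitones.
C#4 up 12 semitones is C#5.

C#5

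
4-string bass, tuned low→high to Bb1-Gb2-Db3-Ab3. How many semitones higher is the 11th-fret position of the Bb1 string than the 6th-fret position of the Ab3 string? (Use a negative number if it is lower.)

Bb1 at fret 11 → A2 (MIDI 45); Ab3 at fret 6 → D4 (MIDI 62).
45 − 62 = -17, so the two pitches are 17 semitones apart.

-17 semitones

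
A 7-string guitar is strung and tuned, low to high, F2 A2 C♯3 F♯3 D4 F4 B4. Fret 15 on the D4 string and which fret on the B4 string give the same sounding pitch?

D4 at fret 15 is D4 + 15 semitones = F5.
The open B4 string is 9 semitones above the open D4, so the same pitch on the B4 string lies at fret 15 − 9 = 6.

6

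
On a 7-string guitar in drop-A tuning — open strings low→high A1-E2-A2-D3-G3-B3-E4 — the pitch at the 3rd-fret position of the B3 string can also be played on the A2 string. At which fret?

B3 at fret 3 is B3 + 3 semitones = D4.
The open A2 string is 14 semitones below the open B3, so the same pitch on the A2 string lies at fret 3 + 14 = 17.

17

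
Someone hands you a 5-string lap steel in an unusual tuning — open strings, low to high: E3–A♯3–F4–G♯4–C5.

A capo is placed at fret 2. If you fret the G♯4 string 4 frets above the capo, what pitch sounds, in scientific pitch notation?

The capo raises the open G♯4 by 2 semitones to A♯4; fretting 4 more gives G♯4 + 2 + 4 = G♯4 + 6 semitones = D5.

D5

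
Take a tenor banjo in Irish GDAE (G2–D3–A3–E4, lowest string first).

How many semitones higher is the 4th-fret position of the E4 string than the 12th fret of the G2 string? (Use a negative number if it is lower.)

13 semitones

E4 at fret 4 → G♯4 (MIDI 68); G2 at fret 12 → G3 (MIDI 55).
68 − 55 = 13, so the two pitches are 13 semitones apart.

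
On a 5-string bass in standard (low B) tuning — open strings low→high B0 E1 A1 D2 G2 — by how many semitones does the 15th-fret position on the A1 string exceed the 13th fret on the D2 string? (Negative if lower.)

-3 semitones

A1 at fret 15 → C3 (MIDI 48); D2 at fret 13 → D♯3 (MIDI 51).
48 − 51 = -3, so the two pitches are 3 semitones apart.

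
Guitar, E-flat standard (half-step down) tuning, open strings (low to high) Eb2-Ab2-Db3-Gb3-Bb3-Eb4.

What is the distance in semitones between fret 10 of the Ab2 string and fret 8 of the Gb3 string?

Ab2 at fret 10 → Gb3 (MIDI 54); Gb3 at fret 8 → D4 (MIDI 62).
54 − 62 = -8, so the two pitches are 8 semitones apart, with D4 the higher.

8 semitones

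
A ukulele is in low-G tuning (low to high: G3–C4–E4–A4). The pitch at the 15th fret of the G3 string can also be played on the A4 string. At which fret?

1

G3 at fret 15 is G3 + 15 semitones = A#4.
The open A4 string is 14 semitones above the open G3, so the same pitch on the A4 string lies at fret 15 − 14 = 1.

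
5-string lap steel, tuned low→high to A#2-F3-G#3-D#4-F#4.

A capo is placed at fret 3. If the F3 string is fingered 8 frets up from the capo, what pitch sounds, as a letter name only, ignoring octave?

The capo raises the open F3 by 3 semitones to G#3; fretting 8 more gives F3 + 3 + 8 = F3 + 11 semitones, landing on E.

E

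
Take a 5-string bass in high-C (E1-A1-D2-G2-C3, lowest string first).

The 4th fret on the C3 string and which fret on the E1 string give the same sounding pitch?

C3 at fret 4 is C3 + 4 semitones = E3.
The open E1 string is 20 semitones below the open C3, so the same pitch on the E1 string lies at fret 4 + 20 = 24.

24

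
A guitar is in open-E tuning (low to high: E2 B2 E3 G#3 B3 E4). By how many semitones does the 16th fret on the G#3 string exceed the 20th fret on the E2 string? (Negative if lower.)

G#3 at fret 16 → C5 (MIDI 72); E2 at fret 20 → C4 (MIDI 60).
72 − 60 = 12, so the two pitches are 12 semitones apart.

12 semitones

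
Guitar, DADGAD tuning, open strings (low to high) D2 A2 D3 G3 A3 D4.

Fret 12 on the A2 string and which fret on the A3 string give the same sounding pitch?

A2 at fret 12 is A2 + 12 semitones = A3.
The open A3 string is 12 semitones above the open A2, so the same pitch on the A3 string lies at fret 12 − 12 = 0.

0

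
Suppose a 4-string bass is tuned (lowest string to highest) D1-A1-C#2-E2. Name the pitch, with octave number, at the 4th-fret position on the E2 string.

G#2

Each fret is one semitone, so E2 + 4 = G#2.
(Equivalently spelled Ab2.)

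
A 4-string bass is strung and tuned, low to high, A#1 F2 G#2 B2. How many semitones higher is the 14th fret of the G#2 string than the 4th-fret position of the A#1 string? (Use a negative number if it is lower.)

G#2 at fret 14 → A#3 (MIDI 58); A#1 at fret 4 → D2 (MIDI 38).
58 − 38 = 20, so the two pitches are 20 semitones apart.

20 semitones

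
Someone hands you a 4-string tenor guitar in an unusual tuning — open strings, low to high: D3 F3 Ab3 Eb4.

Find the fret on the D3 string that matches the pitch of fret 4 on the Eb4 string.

Fret 4 on Eb4 is MIDI 63 + 4 = 67 (G4). On the D3 string (open MIDI 50), that pitch is 67 − 50 = fret 17.

17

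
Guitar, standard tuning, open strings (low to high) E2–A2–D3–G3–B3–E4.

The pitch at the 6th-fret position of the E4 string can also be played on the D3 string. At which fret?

20

E4 at fret 6 is E4 + 6 semitones = A#4.
The open D3 string is 14 semitones below the open E4, so the same pitch on the D3 string lies at fret 6 + 14 = 20.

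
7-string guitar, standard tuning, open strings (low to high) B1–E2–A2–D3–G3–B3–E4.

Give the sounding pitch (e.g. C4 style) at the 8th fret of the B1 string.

G2

B1 is MIDI 35. Adding 8 gives 43, which is G2.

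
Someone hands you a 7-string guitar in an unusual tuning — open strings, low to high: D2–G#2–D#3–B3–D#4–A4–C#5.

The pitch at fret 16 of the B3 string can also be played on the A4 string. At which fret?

6

Fret 16 on B3 is MIDI 59 + 16 = 75 (D#5). On the A4 string (open MIDI 69), that pitch is 75 − 69 = fret 6.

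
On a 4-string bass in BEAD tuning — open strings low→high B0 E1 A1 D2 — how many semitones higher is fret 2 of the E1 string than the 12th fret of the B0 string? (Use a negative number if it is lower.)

-5 semitones

E1 at fret 2 → F♯1 (MIDI 30); B0 at fret 12 → B1 (MIDI 35).
30 − 35 = -5, so the two pitches are 5 semitones apart.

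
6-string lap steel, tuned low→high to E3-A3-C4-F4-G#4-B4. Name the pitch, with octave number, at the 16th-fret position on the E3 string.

G#4

The open E3 string plus 16 semitones: E–F–F#–G–…–F#–G–G#.
The walk passes from B into C once, so the octave number goes from 3 to 4.
(Equivalently spelled Ab4.)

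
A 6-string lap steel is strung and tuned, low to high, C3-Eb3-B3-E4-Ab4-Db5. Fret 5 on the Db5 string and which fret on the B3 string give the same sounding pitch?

Fret 5 on Db5 is MIDI 73 + 5 = 78 (Gb5). On the B3 string (open MIDI 59), that pitch is 78 − 59 = fret 19.

19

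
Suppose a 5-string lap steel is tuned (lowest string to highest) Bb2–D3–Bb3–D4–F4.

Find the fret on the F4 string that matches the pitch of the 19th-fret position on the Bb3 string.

Fret 19 on Bb3 is MIDI 58 + 19 = 77 (F5). On the F4 string (open MIDI 65), that pitch is 77 − 65 = fret 12.

12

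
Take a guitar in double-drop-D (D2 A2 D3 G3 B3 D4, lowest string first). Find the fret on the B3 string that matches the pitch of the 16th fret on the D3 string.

D3 at fret 16 is D3 + 16 semitones = F♯4.
The open B3 string is 9 semitones above the open D3, so the same pitch on the B3 string lies at fret 16 − 9 = 7.

7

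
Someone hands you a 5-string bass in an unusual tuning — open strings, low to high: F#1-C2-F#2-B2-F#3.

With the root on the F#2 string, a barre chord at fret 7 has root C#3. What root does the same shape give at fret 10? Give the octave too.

E3

Moving from fret 7 to fret 10 shifts the root by 3 semitones.
C#3 up 3 semitones is E3.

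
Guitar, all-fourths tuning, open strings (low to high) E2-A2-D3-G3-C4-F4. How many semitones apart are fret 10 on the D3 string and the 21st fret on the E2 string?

1 semitone

D3 at fret 10 → C4 (MIDI 60); E2 at fret 21 → C#4 (MIDI 61).
60 − 61 = -1, so the two pitches are 1 semitone apart, with C#4 the higher.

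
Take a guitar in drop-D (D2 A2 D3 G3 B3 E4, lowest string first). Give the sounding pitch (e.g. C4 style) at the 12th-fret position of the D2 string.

The open D2 string plus 12 semitones: D–D#–E–F–…–C–C#–D.
The walk passes from B into C once, so the octave number goes from 2 to 3.

D3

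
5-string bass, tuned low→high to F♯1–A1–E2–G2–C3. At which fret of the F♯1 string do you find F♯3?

F♯3 is 24 semitones above the open F♯1 (F#–G–G#–A–…–E–F–F#), so it sits at fret 24.

24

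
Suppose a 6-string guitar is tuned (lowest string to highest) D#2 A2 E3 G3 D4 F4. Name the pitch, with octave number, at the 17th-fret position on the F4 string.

The open F4 string plus 17 semitones: F–F#–G–G#–…–G#–A–A#.
The walk passes from B into C once, so the octave number goes from 4 to 5.

A#5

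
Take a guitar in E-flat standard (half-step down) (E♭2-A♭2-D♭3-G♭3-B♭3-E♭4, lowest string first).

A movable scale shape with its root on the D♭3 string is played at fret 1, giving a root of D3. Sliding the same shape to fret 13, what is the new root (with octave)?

Moving from fret 1 to fret 13 shifts the root by 12 semitones.
D3 up 12 semitones is D4.

D4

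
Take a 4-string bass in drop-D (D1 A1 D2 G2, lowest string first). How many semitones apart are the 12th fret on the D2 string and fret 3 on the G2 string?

4 semitones

D2 at fret 12 → D3 (MIDI 50); G2 at fret 3 → A#2 (MIDI 46).
50 − 46 = 4, so the two pitches are 4 semitones apart, with D3 the higher.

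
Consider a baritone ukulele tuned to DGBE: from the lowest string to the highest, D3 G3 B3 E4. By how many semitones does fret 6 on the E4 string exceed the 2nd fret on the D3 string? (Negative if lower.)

18 semitones

E4 at fret 6 → A♯4 (MIDI 70); D3 at fret 2 → E3 (MIDI 52).
70 − 52 = 18, so the two pitches are 18 semitones apart.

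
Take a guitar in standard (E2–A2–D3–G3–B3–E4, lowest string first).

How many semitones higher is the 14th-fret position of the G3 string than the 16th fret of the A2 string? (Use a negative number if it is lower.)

8 semitones

G3 at fret 14 → A4 (MIDI 69); A2 at fret 16 → C#4 (MIDI 61).
69 − 61 = 8, so the two pitches are 8 semitones apart.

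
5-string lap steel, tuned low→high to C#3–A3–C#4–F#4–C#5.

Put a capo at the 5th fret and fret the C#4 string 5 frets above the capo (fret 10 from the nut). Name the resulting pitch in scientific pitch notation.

B4

The capo raises the open C#4 by 5 semitones to F#4; fretting 5 more gives C#4 + 5 + 5 = C#4 + 10 semitones = B4.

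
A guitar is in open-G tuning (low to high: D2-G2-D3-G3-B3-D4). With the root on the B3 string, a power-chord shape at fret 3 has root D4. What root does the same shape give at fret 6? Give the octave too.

F4

Moving from fret 3 to fret 6 shifts the root by 3 semitones.
D4 up 3 semitones is F4.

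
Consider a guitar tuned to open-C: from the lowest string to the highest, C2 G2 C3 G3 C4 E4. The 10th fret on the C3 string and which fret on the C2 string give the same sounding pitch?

22

C3 at fret 10 is C3 + 10 semitones = A♯3.
The open C2 string is 12 semitones below the open C3, so the same pitch on the C2 string lies at fret 10 + 12 = 22.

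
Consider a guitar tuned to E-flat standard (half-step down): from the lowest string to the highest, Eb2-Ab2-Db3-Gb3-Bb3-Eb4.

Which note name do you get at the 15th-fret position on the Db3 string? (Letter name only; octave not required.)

E

Each fret is one semitone, so Db3 + 15 = E.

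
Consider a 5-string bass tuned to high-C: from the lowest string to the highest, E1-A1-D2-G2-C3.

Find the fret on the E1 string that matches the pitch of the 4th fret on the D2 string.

14

D2 at fret 4 is D2 + 4 semitones = F♯2.
The open E1 string is 10 semitones below the open D2, so the same pitch on the E1 string lies at fret 4 + 10 = 14.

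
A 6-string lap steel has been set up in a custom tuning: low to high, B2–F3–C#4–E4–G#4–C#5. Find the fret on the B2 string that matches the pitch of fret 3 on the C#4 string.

Fret 3 on C#4 is MIDI 61 + 3 = 64 (E4). On the B2 string (open MIDI 47), that pitch is 64 − 47 = fret 17.

17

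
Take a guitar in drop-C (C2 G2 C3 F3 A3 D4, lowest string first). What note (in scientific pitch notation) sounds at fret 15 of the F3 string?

Each fret is one semitone, so F3 + 15 = G♯4.

G♯4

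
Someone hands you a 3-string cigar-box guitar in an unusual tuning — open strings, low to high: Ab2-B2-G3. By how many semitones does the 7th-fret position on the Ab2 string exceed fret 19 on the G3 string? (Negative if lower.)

Ab2 at fret 7 → Eb3 (MIDI 51); G3 at fret 19 → D5 (MIDI 74).
51 − 74 = -23, so the two pitches are 23 semitones apart.

-23 semitones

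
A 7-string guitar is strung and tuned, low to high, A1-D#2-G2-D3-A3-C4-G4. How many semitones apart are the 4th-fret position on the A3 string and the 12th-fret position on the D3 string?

A3 at fret 4 → C#4 (MIDI 61); D3 at fret 12 → D4 (MIDI 62).
61 − 62 = -1, so the two pitches are 1 semitone apart, with D4 the higher.

1 semitone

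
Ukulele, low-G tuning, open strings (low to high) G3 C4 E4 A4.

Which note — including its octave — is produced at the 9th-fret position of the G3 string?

E4

G3 is MIDI 55. Adding 9 gives 64, which is E4.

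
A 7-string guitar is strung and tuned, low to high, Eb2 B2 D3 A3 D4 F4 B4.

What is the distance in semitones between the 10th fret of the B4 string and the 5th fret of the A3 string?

19 semitones

B4 at fret 10 → A5 (MIDI 81); A3 at fret 5 → D4 (MIDI 62).
81 − 62 = 19, so the two pitches are 19 semitones apart, with A5 the higher.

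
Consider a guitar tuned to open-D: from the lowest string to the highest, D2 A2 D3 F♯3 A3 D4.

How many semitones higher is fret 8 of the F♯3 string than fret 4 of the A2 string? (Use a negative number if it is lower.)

F♯3 at fret 8 → D4 (MIDI 62); A2 at fret 4 → C♯3 (MIDI 49).
62 − 49 = 13, so the two pitches are 13 semitones apart.

13 semitones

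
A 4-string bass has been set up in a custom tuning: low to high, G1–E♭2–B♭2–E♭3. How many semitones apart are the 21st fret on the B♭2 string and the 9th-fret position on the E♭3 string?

B♭2 at fret 21 → G4 (MIDI 67); E♭3 at fret 9 → C4 (MIDI 60).
67 − 60 = 7, so the two pitches are 7 semitones apart, with G4 the higher.

7 semitones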